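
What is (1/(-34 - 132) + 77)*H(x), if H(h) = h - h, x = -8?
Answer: 0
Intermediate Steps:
H(h) = 0
(1/(-34 - 132) + 77)*H(x) = (1/(-34 - 132) + 77)*0 = (1/(-166) + 77)*0 = (-1/166 + 77)*0 = (12781/166)*0 = 0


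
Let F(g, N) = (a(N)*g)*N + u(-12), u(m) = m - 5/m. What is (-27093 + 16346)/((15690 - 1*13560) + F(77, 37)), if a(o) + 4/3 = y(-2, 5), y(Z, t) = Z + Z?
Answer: 3908/4755 ≈ 0.82187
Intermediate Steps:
y(Z, t) = 2*Z
a(o) = -16/3 (a(o) = -4/3 + 2*(-2) = -4/3 - 4 = -16/3)
F(g, N) = -139/12 - 16*N*g/3 (F(g, N) = (-16*g/3)*N + (-12 - 5/(-12)) = -16*N*g/3 + (-12 - 5*(-1/12)) = -16*N*g/3 + (-12 + 5/12) = -16*N*g/3 - 139/12 = -139/12 - 16*N*g/3)
(-27093 + 16346)/((15690 - 1*13560) + F(77, 37)) = (-27093 + 16346)/((15690 - 1*13560) + (-139/12 - 16/3*37*77)) = -10747/((15690 - 13560) + (-139/12 - 45584/3)) = -10747/(2130 - 60825/4) = -10747/(-52305/4) = -10747*(-4/52305) = 3908/4755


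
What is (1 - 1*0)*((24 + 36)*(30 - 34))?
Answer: -240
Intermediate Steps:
(1 - 1*0)*((24 + 36)*(30 - 34)) = (1 + 0)*(60*(-4)) = 1*(-240) = -240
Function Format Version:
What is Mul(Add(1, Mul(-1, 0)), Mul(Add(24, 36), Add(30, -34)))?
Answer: -240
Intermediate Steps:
Mul(Add(1, Mul(-1, 0)), Mul(Add(24, 36), Add(30, -34))) = Mul(Add(1, 0), Mul(60, -4)) = Mul(1, -240) = -240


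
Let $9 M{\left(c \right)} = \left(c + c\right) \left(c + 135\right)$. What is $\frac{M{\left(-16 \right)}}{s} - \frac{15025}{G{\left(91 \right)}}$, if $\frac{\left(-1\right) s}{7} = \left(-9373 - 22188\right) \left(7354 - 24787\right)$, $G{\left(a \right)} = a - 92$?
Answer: $\frac{74401188910969}{4951826217} \approx 15025.0$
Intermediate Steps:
$M{\left(c \right)} = \frac{2 c \left(135 + c\right)}{9}$ ($M{\left(c \right)} = \frac{\left(c + c\right) \left(c + 135\right)}{9} = \frac{2 c \left(135 + c\right)}{9}$)
$G{\left(a \right)} = -92 + a$
$s = -3851420391$ ($s = - 7 \left(-9373 - 22188\right) \left(7354 - 24787\right) = - 7 \left(\left(-31561\right) \left(-17433\right)\right) = \left(-7\right) 550202913 = -3851420391$)
$\frac{M{\left(-16 \right)}}{s} - \frac{15025}{G{\left(91 \right)}} = \frac{\frac{2}{9} \left(-16\right) \left(135 - 16\right)}{-3851420391} - \frac{15025}{-92 + 91} = \frac{2}{9} \left(-16\right) 119 \left(- \frac{1}{3851420391}\right) - \frac{15025}{-1} = \left(- \frac{3808}{9}\right) \left(- \frac{1}{3851420391}\right) - -15025 = \frac{544}{4951826217} + 15025 = \frac{74401188910969}{4951826217}$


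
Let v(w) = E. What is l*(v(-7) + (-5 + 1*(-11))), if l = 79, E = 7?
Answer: -711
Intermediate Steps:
v(w) = 7
l*(v(-7) + (-5 + 1*(-11))) = 79*(7 + (-5 + 1*(-11))) = 79*(7 + (-5 - 11)) = 79*(7 - 16) = 79*(-9) = -711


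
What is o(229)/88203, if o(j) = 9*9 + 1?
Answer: 82/88203 ≈ 0.00092967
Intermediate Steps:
o(j) = 82 (o(j) = 81 + 1 = 82)
o(229)/88203 = 82/88203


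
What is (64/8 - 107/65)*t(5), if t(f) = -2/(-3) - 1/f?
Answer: 2891/975 ≈ 2.9651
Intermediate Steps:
t(f) = ⅔ - 1/f (t(f) = -2*(-⅓) - 1/f = ⅔ - 1/f)
(64/8 - 107/65)*t(5) = (64/8 - 107/65)*(⅔ - 1/5) = (64*(⅛) - 107*1/65)*(⅔ - 1*⅕) = (8 - 107/65)*(⅔ - ⅕) = (413/65)*(7/15) = 2891/975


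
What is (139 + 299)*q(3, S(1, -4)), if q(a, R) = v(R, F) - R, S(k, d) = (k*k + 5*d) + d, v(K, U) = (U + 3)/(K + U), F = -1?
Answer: 20075/2 ≈ 10038.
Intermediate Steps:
v(K, U) = (3 + U)/(K + U)
S(k, d) = k² + 6*d (S(k, d) = (k² + 5*d) + d = k² + 6*d)
q(a, R) = -R + 2/(-1 + R) (q(a, R) = (3 - 1)/(R - 1) - R = 2/(-1 + R) - R = -R + 2/(-1 + R))
(139 + 299)*q(3, S(1, -4)) = (139 + 299)*((2 - (1² + 6*(-4))*(-1 + (1² + 6*(-4))))/(-1 + (1² + 6*(-4)))) = 438*((2 - (1 - 24)*(-1 + (1 - 24)))/(-1 + (1 - 24))) = 438*((2 - 1*(-23)*(-1 - 23))/(-1 - 23)) = 438*((2 - 1*(-23)*(-24))/(-24)) = 438*(-(2 - 552)/24) = 438*(-1/24*(-550)) = 438*(275/12) = 20075/2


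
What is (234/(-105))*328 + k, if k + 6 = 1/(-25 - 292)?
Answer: -8176733/11095 ≈ -736.97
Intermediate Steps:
k = -1903/317 (k = -6 + 1/(-25 - 292) = -6 + 1/(-317) = -6 - 1/317 = -1903/317 ≈ -6.0032)
(234/(-105))*328 + k = (234/(-105))*328 - 1903/317 = (234*(-1/105))*328 - 1903/317 = -78/35*328 - 1903/317 = -25584/35 - 1903/317 = -8176733/11095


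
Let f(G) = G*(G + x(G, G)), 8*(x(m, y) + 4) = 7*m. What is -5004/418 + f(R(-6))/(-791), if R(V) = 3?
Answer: -15840807/1322552 ≈ -11.977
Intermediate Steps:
x(m, y) = -4 + 7*m/8 (x(m, y) = -4 + (7*m)/8 = -4 + 7*m/8)
f(G) = G*(-4 + 15*G/8) (f(G) = G*(G + (-4 + 7*G/8)) = G*(-4 + 15*G/8))
-5004/418 + f(R(-6))/(-791) = -5004/418 + ((1/8)*3*(-32 + 15*3))/(-791) = -5004*1/418 + ((1/8)*3*(-32 + 45))*(-1/791) = -2502/209 + ((1/8)*3*13)*(-1/791) = -2502/209 + (39/8)*(-1/791) = -2502/209 - 39/6328 = -15840807/1322552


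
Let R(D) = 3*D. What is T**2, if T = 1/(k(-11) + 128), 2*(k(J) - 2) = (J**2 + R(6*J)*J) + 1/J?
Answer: 121/198077476 ≈ 6.1087e-7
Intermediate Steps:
k(J) = 2 + 1/(2*J) + 19*J**2/2 (k(J) = 2 + ((J**2 + (3*(6*J))*J) + 1/J)/2 = 2 + ((J**2 + (18*J)*J) + 1/J)/2 = 2 + ((J**2 + 18*J**2) + 1/J)/2 = 2 + (19*J**2 + 1/J)/2 = 2 + (1/J + 19*J**2)/2 = 2 + (1/(2*J) + 19*J**2/2) = 2 + 1/(2*J) + 19*J**2/2)
T = 11/14074 (T = 1/((1/2)*(1 - 11*(4 + 19*(-11)**2))/(-11) + 128) = 1/((1/2)*(-1/11)*(1 - 11*(4 + 19*121)) + 128) = 1/((1/2)*(-1/11)*(1 - 11*(4 + 2299)) + 128) = 1/((1/2)*(-1/11)*(1 - 11*2303) + 128) = 1/((1/2)*(-1/11)*(1 - 25333) + 128) = 1/((1/2)*(-1/11)*(-25332) + 128) = 1/(12666/11 + 128) = 1/(14074/11) = 11/14074 ≈ 0.00078158)
T**2 = (11/14074)**2 = 121/198077476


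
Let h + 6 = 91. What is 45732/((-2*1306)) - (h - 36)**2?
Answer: -1579286/653 ≈ -2418.5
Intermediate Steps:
h = 85 (h = -6 + 91 = 85)
45732/((-2*1306)) - (h - 36)**2 = 45732/((-2*1306)) - (85 - 36)**2 = 45732/(-2612) - 1*49**2 = 45732*(-1/2612) - 1*2401 = -11433/653 - 2401 = -1579286/653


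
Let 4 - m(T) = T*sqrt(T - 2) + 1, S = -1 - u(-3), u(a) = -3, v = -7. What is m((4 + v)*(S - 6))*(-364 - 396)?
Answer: -2280 + 9120*sqrt(10) ≈ 26560.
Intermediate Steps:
S = 2 (S = -1 - 1*(-3) = -1 + 3 = 2)
m(T) = 3 - T*sqrt(-2 + T) (m(T) = 4 - (T*sqrt(T - 2) + 1) = 4 - (T*sqrt(-2 + T) + 1) = 4 - (1 + T*sqrt(-2 + T)) = 4 + (-1 - T*sqrt(-2 + T)) = 3 - T*sqrt(-2 + T))
m((4 + v)*(S - 6))*(-364 - 396) = (3 - (4 - 7)*(2 - 6)*sqrt(-2 + (4 - 7)*(2 - 6)))*(-364 - 396) = (3 - (-3*(-4))*sqrt(-2 - 3*(-4)))*(-760) = (3 - 1*12*sqrt(-2 + 12))*(-760) = (3 - 1*12*sqrt(10))*(-760) = (3 - 12*sqrt(10))*(-760) = -2280 + 9120*sqrt(10)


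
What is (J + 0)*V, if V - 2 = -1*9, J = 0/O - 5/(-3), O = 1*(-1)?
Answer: -35/3 ≈ -11.667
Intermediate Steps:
O = -1
J = 5/3 (J = 0/(-1) - 5/(-3) = 0*(-1) - 5*(-⅓) = 0 + 5/3 = 5/3 ≈ 1.6667)
V = -7 (V = 2 - 1*9 = 2 - 9 = -7)
(J + 0)*V = (5/3 + 0)*(-7) = (5/3)*(-7) = -35/3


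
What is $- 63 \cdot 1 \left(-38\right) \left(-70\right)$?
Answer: $-167580$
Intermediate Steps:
$- 63 \cdot 1 \left(-38\right) \left(-70\right) = \left(-63\right) \left(-38\right) \left(-70\right) = 2394 \left(-70\right) = -167580$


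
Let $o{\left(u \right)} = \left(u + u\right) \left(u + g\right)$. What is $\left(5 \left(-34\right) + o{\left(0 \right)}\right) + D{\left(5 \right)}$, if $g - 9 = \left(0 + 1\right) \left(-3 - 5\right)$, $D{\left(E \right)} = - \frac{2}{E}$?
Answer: $- \frac{852}{5} \approx -170.4$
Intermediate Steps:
$g = 1$ ($g = 9 + \left(0 + 1\right) \left(-3 - 5\right) = 9 + 1 \left(-8\right) = 9 - 8 = 1$)
$o{\left(u \right)} = 2 u \left(1 + u\right)$ ($o{\left(u \right)} = \left(u + u\right) \left(u + 1\right) = 2 u \left(1 + u\right)$)
$\left(5 \left(-34\right) + o{\left(0 \right)}\right) + D{\left(5 \right)} = \left(5 \left(-34\right) + 2 \cdot 0 \left(1 + 0\right)\right) - \frac{2}{5} = \left(-170 + 2 \cdot 0 \cdot 1\right) - \frac{2}{5} = \left(-170 + 0\right) - \frac{2}{5} = -170 - \frac{2}{5} = - \frac{852}{5}$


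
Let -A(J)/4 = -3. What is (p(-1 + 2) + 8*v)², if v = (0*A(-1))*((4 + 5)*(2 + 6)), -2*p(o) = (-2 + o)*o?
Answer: ¼ ≈ 0.25000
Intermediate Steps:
p(o) = -o*(-2 + o)/2 (p(o) = -(-2 + o)*o/2 = -o*(-2 + o)/2)
A(J) = 12 (A(J) = -4*(-3) = 12)
v = 0 (v = (0*12)*((4 + 5)*(2 + 6)) = 0*(9*8) = 0*72 = 0)
(p(-1 + 2) + 8*v)² = ((-1 + 2)*(2 - (-1 + 2))/2 + 8*0)² = ((½)*1*(2 - 1*1) + 0)² = ((½)*1*(2 - 1) + 0)² = ((½)*1*1 + 0)² = (½ + 0)² = (½)² = ¼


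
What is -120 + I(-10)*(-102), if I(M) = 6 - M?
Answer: -1752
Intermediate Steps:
-120 + I(-10)*(-102) = -120 + (6 - 1*(-10))*(-102) = -120 + (6 + 10)*(-102) = -120 + 16*(-102) = -120 - 1632 = -1752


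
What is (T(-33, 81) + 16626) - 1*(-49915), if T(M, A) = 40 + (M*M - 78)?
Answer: 67592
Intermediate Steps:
T(M, A) = -38 + M² (T(M, A) = 40 + (M² - 78) = 40 + (-78 + M²) = -38 + M²)
(T(-33, 81) + 16626) - 1*(-49915) = ((-38 + (-33)²) + 16626) - 1*(-49915) = ((-38 + 1089) + 16626) + 49915 = (1051 + 16626) + 49915 = 17677 + 49915 = 67592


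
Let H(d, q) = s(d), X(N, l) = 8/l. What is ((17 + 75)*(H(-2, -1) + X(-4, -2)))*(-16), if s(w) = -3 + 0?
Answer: 10304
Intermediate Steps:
s(w) = -3
H(d, q) = -3
((17 + 75)*(H(-2, -1) + X(-4, -2)))*(-16) = ((17 + 75)*(-3 + 8/(-2)))*(-16) = (92*(-3 + 8*(-½)))*(-16) = (92*(-3 - 4))*(-16) = (92*(-7))*(-16) = -644*(-16) = 10304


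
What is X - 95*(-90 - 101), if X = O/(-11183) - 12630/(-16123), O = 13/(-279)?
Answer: 912817807184104/50304679011 ≈ 18146.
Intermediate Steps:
O = -13/279 (O = -1/279*13 = -13/279 ≈ -0.046595)
X = 39406529509/50304679011 (X = -13/279/(-11183) - 12630/(-16123) = -13/279*(-1/11183) - 12630*(-1/16123) = 13/3120057 + 12630/16123 = 39406529509/50304679011 ≈ 0.78336)
X - 95*(-90 - 101) = 39406529509/50304679011 - 95*(-90 - 101) = 39406529509/50304679011 - 95*(-191) = 39406529509/50304679011 + 18145 = 912817807184104/50304679011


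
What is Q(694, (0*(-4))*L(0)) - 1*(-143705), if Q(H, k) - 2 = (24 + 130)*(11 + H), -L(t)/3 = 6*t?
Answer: 252277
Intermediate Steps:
L(t) = -18*t
Q(H, k) = 1696 + 154*H (Q(H, k) = 2 + (24 + 130)*(11 + H) = 2 + 154*(11 + H) = 2 + (1694 + 154*H) = 1696 + 154*H)
Q(694, (0*(-4))*L(0)) - 1*(-143705) = (1696 + 154*694) - 1*(-143705) = (1696 + 106876) + 143705 = 108572 + 143705 = 252277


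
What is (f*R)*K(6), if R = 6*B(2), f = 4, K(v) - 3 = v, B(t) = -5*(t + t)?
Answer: -4320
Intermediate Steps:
B(t) = -10*t
K(v) = 3 + v
R = -120 (R = 6*(-10*2) = 6*(-20) = -120)
(f*R)*K(6) = (4*(-120))*(3 + 6) = -480*9 = -4320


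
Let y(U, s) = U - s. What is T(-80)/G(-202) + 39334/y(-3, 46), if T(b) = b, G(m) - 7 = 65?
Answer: -354496/441 ≈ -803.85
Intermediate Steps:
G(m) = 72 (G(m) = 7 + 65 = 72)
T(-80)/G(-202) + 39334/y(-3, 46) = -80/72 + 39334/(-3 - 1*46) = -80*1/72 + 39334/(-3 - 46) = -10/9 + 39334/(-49) = -10/9 + 39334*(-1/49) = -10/9 - 39334/49 = -354496/441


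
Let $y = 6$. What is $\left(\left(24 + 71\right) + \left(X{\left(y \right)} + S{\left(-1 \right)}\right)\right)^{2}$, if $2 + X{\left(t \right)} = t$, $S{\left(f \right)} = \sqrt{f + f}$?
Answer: $\left(99 + i \sqrt{2}\right)^{2} \approx 9799.0 + 280.01 i$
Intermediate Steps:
$S{\left(f \right)} = \sqrt{2} \sqrt{f}$ ($S{\left(f \right)} = \sqrt{2 f} = \sqrt{2} \sqrt{f}$)
$X{\left(t \right)} = -2 + t$
$\left(\left(24 + 71\right) + \left(X{\left(y \right)} + S{\left(-1 \right)}\right)\right)^{2} = \left(\left(24 + 71\right) + \left(\left(-2 + 6\right) + \sqrt{2} \sqrt{-1}\right)\right)^{2} = \left(95 + \left(4 + \sqrt{2} i\right)\right)^{2} = \left(95 + \left(4 + i \sqrt{2}\right)\right)^{2} = \left(99 + i \sqrt{2}\right)^{2}$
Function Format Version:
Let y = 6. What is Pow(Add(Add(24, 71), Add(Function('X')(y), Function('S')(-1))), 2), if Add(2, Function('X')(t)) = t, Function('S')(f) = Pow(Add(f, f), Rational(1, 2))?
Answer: Pow(Add(99, Mul(I, Pow(2, Rational(1, 2)))), 2) ≈ Add(9799.0, Mul(280.01, I))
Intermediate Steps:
Function('S')(f) = Mul(Pow(2, Rational(1, 2)), Pow(f, Rational(1, 2))) (Function('S')(f) = Pow(Mul(2, f), Rational(1, 2)) = Mul(Pow(2, Rational(1, 2)), Pow(f, Rational(1, 2))))
Function('X')(t) = Add(-2, t)
Pow(Add(Add(24, 71), Add(Function('X')(y), Function('S')(-1))), 2) = Pow(Add(Add(24, 71), Add(Add(-2, 6), Mul(Pow(2, Rational(1, 2)), Pow(-1, Rational(1, 2))))), 2) = Pow(Add(95, Add(4, Mul(Pow(2, Rational(1, 2)), I))), 2) = Pow(Add(95, Add(4, Mul(I, Pow(2, Rational(1, 2))))), 2) = Pow(Add(99, Mul(I, Pow(2, Rational(1, 2)))), 2)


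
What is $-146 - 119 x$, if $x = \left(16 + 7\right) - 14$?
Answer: $-1217$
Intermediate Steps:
$x = 9$ ($x = 23 - 14 = 9$)
$-146 - 119 x = -146 - 1071 = -1217$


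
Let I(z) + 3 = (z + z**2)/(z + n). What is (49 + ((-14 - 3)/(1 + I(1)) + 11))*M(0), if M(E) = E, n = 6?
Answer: 0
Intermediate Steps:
I(z) = -3 + (z + z**2)/(6 + z) (I(z) = -3 + (z + z**2)/(z + 6) = -3 + (z + z**2)/(6 + z))
(49 + ((-14 - 3)/(1 + I(1)) + 11))*M(0) = (49 + ((-14 - 3)/(1 + (-18 + 1**2 - 2*1)/(6 + 1)) + 11))*0 = (49 + (-17/(1 + (-18 + 1 - 2)/7) + 11))*0 = (49 + (-17/(1 + (1/7)*(-19)) + 11))*0 = (49 + (-17/(1 - 19/7) + 11))*0 = (49 + (-17/(-12/7) + 11))*0 = (49 + (-17*(-7/12) + 11))*0 = (49 + (119/12 + 11))*0 = (49 + 251/12)*0 = (839/12)*0 = 0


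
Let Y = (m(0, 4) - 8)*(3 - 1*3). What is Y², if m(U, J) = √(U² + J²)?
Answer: 0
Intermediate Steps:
m(U, J) = √(J² + U²)
Y = 0 (Y = (√(4² + 0²) - 8)*(3 - 1*3) = (√(16 + 0) - 8)*(3 - 3) = (√16 - 8)*0 = (4 - 8)*0 = -4*0 = 0)
Y² = 0² = 0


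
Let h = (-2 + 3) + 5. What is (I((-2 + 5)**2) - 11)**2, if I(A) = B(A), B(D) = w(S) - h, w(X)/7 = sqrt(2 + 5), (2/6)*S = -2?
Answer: 632 - 238*sqrt(7) ≈ 2.3112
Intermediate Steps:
S = -6 (S = 3*(-2) = -6)
w(X) = 7*sqrt(7) (w(X) = 7*sqrt(2 + 5) = 7*sqrt(7))
h = 6 (h = 1 + 5 = 6)
B(D) = -6 + 7*sqrt(7) (B(D) = 7*sqrt(7) - 1*6 = 7*sqrt(7) - 6 = -6 + 7*sqrt(7))
I(A) = -6 + 7*sqrt(7)
(I((-2 + 5)**2) - 11)**2 = ((-6 + 7*sqrt(7)) - 11)**2 = (-17 + 7*sqrt(7))**2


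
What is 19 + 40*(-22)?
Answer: -861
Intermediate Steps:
19 + 40*(-22) = 19 - 880 = -861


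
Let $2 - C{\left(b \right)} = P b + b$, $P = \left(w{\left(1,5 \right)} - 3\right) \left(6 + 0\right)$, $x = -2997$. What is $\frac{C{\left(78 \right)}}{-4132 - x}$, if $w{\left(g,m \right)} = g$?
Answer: $- \frac{172}{227} \approx -0.75771$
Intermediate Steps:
$P = -12$ ($P = \left(1 - 3\right) \left(6 + 0\right) = \left(-2\right) 6 = -12$)
$C{\left(b \right)} = 2 + 11 b$ ($C{\left(b \right)} = 2 - \left(- 12 b + b\right) = 2 - - 11 b = 2 + 11 b$)
$\frac{C{\left(78 \right)}}{-4132 - x} = \frac{2 + 11 \cdot 78}{-4132 - -2997} = \frac{2 + 858}{-4132 + 2997} = \frac{860}{-1135} = 860 \left(- \frac{1}{1135}\right) = - \frac{172}{227}$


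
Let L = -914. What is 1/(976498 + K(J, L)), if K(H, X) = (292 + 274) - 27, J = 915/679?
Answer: 1/977037 ≈ 1.0235e-6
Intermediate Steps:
J = 915/679 (J = 915*(1/679) = 915/679 ≈ 1.3476)
K(H, X) = 539 (K(H, X) = 566 - 27 = 539)
1/(976498 + K(J, L)) = 1/(976498 + 539) = 1/977037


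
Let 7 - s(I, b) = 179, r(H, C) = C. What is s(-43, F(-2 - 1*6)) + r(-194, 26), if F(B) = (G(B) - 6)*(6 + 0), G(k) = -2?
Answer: -146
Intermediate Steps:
F(B) = -48 (F(B) = (-2 - 6)*(6 + 0) = -8*6 = -48)
s(I, b) = -172 (s(I, b) = 7 - 1*179 = 7 - 179 = -172)
s(-43, F(-2 - 1*6)) + r(-194, 26) = -172 + 26 = -146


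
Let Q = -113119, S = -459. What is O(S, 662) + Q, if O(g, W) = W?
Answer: -112457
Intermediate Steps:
O(S, 662) + Q = 662 - 113119 = -112457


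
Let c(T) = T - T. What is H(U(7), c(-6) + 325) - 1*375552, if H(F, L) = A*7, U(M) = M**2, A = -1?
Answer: -375559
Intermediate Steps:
c(T) = 0
H(F, L) = -7 (H(F, L) = -1*7 = -7)
H(U(7), c(-6) + 325) - 1*375552 = -7 - 1*375552 = -7 - 375552 = -375559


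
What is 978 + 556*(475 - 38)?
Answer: 243950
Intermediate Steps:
978 + 556*(475 - 38) = 978 + 556*437 = 978 + 242972 = 243950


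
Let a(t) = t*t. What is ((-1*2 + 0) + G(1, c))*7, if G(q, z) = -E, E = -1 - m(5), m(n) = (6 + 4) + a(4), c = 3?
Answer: 175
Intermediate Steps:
a(t) = t²
m(n) = 26 (m(n) = (6 + 4) + 4² = 10 + 16 = 26)
E = -27 (E = -1 - 1*26 = -1 - 26 = -27)
G(q, z) = 27 (G(q, z) = -1*(-27) = 27)
((-1*2 + 0) + G(1, c))*7 = ((-1*2 + 0) + 27)*7 = ((-2 + 0) + 27)*7 = (-2 + 27)*7 = 25*7 = 175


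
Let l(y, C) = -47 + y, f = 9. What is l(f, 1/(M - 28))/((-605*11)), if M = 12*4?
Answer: 38/6655 ≈ 0.0057100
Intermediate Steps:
M = 48
l(f, 1/(M - 28))/((-605*11)) = (-47 + 9)/((-605*11)) = -38/(-6655) = -38*(-1/6655) = 38/6655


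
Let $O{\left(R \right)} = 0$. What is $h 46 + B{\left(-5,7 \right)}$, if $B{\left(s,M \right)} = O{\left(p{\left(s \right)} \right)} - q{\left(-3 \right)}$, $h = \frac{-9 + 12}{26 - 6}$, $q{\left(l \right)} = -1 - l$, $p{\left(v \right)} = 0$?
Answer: $\frac{49}{10} \approx 4.9$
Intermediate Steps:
$h = \frac{3}{20} \approx 0.15$
$B{\left(s,M \right)} = -2$ ($B{\left(s,M \right)} = 0 - \left(-1 - -3\right) = 0 - \left(-1 + 3\right) = 0 - 2 = -2$)
$h 46 + B{\left(-5,7 \right)} = \frac{3}{20} \cdot 46 - 2 = \frac{69}{10} - 2 = \frac{49}{10}$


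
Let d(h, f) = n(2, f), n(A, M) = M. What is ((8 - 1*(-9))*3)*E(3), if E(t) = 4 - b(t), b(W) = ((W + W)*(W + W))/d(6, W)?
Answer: -408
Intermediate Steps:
d(h, f) = f
b(W) = 4*W (b(W) = ((W + W)*(W + W))/W = ((2*W)*(2*W))/W = (4*W²)/W = 4*W)
E(t) = 4 - 4*t
((8 - 1*(-9))*3)*E(3) = ((8 - 1*(-9))*3)*(4 - 4*3) = ((8 + 9)*3)*(4 - 12) = (17*3)*(-8) = 51*(-8) = -408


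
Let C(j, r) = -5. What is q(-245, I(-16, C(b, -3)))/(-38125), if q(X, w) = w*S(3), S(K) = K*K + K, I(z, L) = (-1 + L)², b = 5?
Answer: -432/38125 ≈ -0.011331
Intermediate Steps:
S(K) = K + K² (S(K) = K² + K = K + K²)
q(X, w) = 12*w (q(X, w) = w*(3*(1 + 3)) = w*(3*4) = w*12 = 12*w)
q(-245, I(-16, C(b, -3)))/(-38125) = (12*(-1 - 5)²)/(-38125) = (12*(-6)²)*(-1/38125) = (12*36)*(-1/38125) = 432*(-1/38125) = -432/38125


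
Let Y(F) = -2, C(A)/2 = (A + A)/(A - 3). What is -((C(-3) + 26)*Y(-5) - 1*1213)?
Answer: 1269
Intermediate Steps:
C(A) = 4*A/(-3 + A) (C(A) = 2*((A + A)/(A - 3)) = 2*((2*A)/(-3 + A)) = 2*(2*A/(-3 + A)) = 4*A/(-3 + A))
-((C(-3) + 26)*Y(-5) - 1*1213) = -((4*(-3)/(-3 - 3) + 26)*(-2) - 1*1213) = -((4*(-3)/(-6) + 26)*(-2) - 1213) = -((4*(-3)*(-1/6) + 26)*(-2) - 1213) = -((2 + 26)*(-2) - 1213) = -(28*(-2) - 1213) = -(-56 - 1213) = -1*(-1269) = 1269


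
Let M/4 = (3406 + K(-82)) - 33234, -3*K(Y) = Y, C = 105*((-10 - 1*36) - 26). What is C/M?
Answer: 2835/44701 ≈ 0.063421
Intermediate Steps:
C = -7560 (C = 105*((-10 - 36) - 26) = 105*(-46 - 26) = 105*(-72) = -7560)
K(Y) = -Y/3
M = -357608/3 (M = 4*((3406 - 1/3*(-82)) - 33234) = 4*((3406 + 82/3) - 33234) = 4*(10300/3 - 33234) = 4*(-89402/3) = -357608/3 ≈ -1.1920e+5)
C/M = -7560/(-357608/3) = -7560*(-3/357608) = 2835/44701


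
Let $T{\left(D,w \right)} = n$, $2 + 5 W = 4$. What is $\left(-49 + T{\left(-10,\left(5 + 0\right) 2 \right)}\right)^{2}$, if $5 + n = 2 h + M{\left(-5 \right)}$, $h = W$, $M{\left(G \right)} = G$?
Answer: $\frac{84681}{25} \approx 3387.2$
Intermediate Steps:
$W = \frac{2}{5}$ ($W = - \frac{2}{5} + \frac{1}{5} \cdot 4 = - \frac{2}{5} + \frac{4}{5} = \frac{2}{5} \approx 0.4$)
$h = \frac{2}{5} \approx 0.4$
$n = - \frac{46}{5}$ ($n = -5 + \left(2 \cdot \frac{2}{5} - 5\right) = -5 + \left(\frac{4}{5} - 5\right) = -5 - \frac{21}{5} = - \frac{46}{5} \approx -9.2$)
$T{\left(D,w \right)} = - \frac{46}{5}$
$\left(-49 + T{\left(-10,\left(5 + 0\right) 2 \right)}\right)^{2} = \left(-49 - \frac{46}{5}\right)^{2} = \left(- \frac{291}{5}\right)^{2} = \frac{84681}{25}$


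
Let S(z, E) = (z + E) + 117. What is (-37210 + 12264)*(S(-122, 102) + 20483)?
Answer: -513388680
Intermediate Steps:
S(z, E) = 117 + E + z (S(z, E) = (E + z) + 117 = 117 + E + z)
(-37210 + 12264)*(S(-122, 102) + 20483) = (-37210 + 12264)*((117 + 102 - 122) + 20483) = -24946*(97 + 20483) = -24946*20580 = -513388680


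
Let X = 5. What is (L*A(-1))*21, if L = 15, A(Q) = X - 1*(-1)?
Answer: 1890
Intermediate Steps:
A(Q) = 6 (A(Q) = 5 - 1*(-1) = 5 + 1 = 6)
(L*A(-1))*21 = (15*6)*21 = 90*21 = 1890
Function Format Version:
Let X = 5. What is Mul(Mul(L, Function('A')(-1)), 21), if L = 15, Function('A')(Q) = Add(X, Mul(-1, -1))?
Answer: 1890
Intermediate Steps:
Function('A')(Q) = 6 (Function('A')(Q) = Add(5, Mul(-1, -1)) = Add(5, 1) = 6)
Mul(Mul(L, Function('A')(-1)), 21) = Mul(Mul(15, 6), 21) = Mul(90, 21) = 1890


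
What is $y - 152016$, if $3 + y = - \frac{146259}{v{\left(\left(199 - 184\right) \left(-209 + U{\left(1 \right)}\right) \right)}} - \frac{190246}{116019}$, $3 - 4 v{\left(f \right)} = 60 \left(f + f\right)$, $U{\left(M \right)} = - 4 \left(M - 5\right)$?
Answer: $- \frac{2042437588270435}{13435116219} \approx -1.5202 \cdot 10^{5}$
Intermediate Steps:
$U{\left(M \right)} = 20 - 4 M$ ($U{\left(M \right)} = - 4 \left(-5 + M\right) = 20 - 4 M$)
$v{\left(f \right)} = \frac{3}{4} - 30 f$ ($v{\left(f \right)} = \frac{3}{4} - \frac{60 \left(f + f\right)}{4} = \frac{3}{4} - \frac{60 \cdot 2 f}{4} = \frac{3}{4} - \frac{120 f}{4} = \frac{3}{4} - 30 f$)
$y = - \frac{84961122931}{13435116219}$ ($y = -3 - \left(\frac{190246}{116019} + \frac{146259}{\frac{3}{4} - 30 \left(199 - 184\right) \left(-209 + \left(20 - 4\right)\right)}\right) = -3 - \left(\frac{190246}{116019} + \frac{146259}{\frac{3}{4} - 30 \cdot 15 \left(-209 + \left(20 - 4\right)\right)}\right) = -3 - \left(\frac{190246}{116019} + \frac{146259}{\frac{3}{4} - 30 \cdot 15 \left(-209 + 16\right)}\right) = -3 - \left(\frac{190246}{116019} + \frac{146259}{\frac{3}{4} - 30 \cdot 15 \left(-193\right)}\right) = -3 - \left(\frac{190246}{116019} + \frac{146259}{\frac{3}{4} - -86850}\right) = -3 - \left(\frac{190246}{116019} + \frac{146259}{\frac{3}{4} + 86850}\right) = -3 - \left(\frac{190246}{116019} + \frac{146259}{\frac{347403}{4}}\right) = -3 - \frac{44655774274}{13435116219} = - \frac{84961122931}{13435116219} \approx -6.3238$)
$y - 152016 = - \frac{84961122931}{13435116219} - 152016 = - \frac{2042437588270435}{13435116219}$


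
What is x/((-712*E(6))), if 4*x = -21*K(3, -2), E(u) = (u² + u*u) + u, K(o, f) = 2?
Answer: 7/37024 ≈ 0.00018907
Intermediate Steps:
E(u) = u + 2*u² (E(u) = (u² + u²) + u = 2*u² + u = u + 2*u²)
x = -21/2 (x = (-21*2)/4 = (¼)*(-42) = -21/2 ≈ -10.500)
x/((-712*E(6))) = -21*(-1/(4272*(1 + 2*6)))/2 = -21*(-1/(4272*(1 + 12)))/2 = -21/(2*((-712*6*13))) = -21/(2*((-712*78))) = -21/(2*((-1*55536))) = -21/2/(-55536) = -21/2*(-1/55536) = 7/37024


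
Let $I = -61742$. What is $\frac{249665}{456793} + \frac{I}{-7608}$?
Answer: $\frac{15051382363}{1737640572} \approx 8.662$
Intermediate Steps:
$\frac{249665}{456793} + \frac{I}{-7608} = \frac{249665}{456793} - \frac{61742}{-7608} = 249665 \cdot \frac{1}{456793} - - \frac{30871}{3804} = \frac{249665}{456793} + \frac{30871}{3804} = \frac{15051382363}{1737640572}$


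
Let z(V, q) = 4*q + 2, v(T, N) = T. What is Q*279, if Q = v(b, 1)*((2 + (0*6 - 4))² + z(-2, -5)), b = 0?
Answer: 0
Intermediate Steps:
z(V, q) = 2 + 4*q
Q = 0 (Q = 0*((2 + (0*6 - 4))² + (2 + 4*(-5))) = 0*((2 + (0 - 4))² + (2 - 20)) = 0*((2 - 4)² - 18) = 0*((-2)² - 18) = 0*(4 - 18) = 0*(-14) = 0)
Q*279 = 0*279 = 0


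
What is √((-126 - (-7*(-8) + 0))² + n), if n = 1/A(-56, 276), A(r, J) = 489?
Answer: √7920644493/489 ≈ 182.00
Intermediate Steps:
n = 1/489 ≈ 0.0020450
√((-126 - (-7*(-8) + 0))² + n) = √((-126 - (-7*(-8) + 0))² + 1/489) = √((-126 - (56 + 0))² + 1/489) = √((-126 - 1*56)² + 1/489) = √((-126 - 56)² + 1/489) = √((-182)² + 1/489) = √(33124 + 1/489) = √(16197637/489) = √7920644493/489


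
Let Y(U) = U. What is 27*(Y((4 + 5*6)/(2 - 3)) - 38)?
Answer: -1944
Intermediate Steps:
27*(Y((4 + 5*6)/(2 - 3)) - 38) = 27*((4 + 5*6)/(2 - 3) - 38) = 27*((4 + 30)/(-1) - 38) = 27*(34*(-1) - 38) = 27*(-34 - 38) = 27*(-72) = -1944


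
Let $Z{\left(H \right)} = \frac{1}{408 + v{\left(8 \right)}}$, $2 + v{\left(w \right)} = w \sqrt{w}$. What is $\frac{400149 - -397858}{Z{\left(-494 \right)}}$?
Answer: $323990842 + 12768112 \sqrt{2} \approx 3.4205 \cdot 10^{8}$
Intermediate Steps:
$v{\left(w \right)} = -2 + w^{\frac{3}{2}}$ ($v{\left(w \right)} = -2 + w \sqrt{w} = -2 + w^{\frac{3}{2}}$)
$Z{\left(H \right)} = \frac{1}{406 + 16 \sqrt{2}}$ ($Z{\left(H \right)} = \frac{1}{408 - \left(2 - 8^{\frac{3}{2}}\right)} = \frac{1}{408 - \left(2 - 16 \sqrt{2}\right)} = \frac{1}{406 + 16 \sqrt{2}}$)
$\frac{400149 - -397858}{Z{\left(-494 \right)}} = \frac{400149 - -397858}{\frac{203}{82162} - \frac{4 \sqrt{2}}{41081}} = \frac{400149 + 397858}{\frac{203}{82162} - \frac{4 \sqrt{2}}{41081}} = \frac{798007}{\frac{203}{82162} - \frac{4 \sqrt{2}}{41081}}$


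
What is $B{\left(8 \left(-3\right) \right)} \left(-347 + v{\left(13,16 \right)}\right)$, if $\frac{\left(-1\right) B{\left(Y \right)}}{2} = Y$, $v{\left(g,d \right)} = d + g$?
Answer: $-15264$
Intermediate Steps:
$B{\left(Y \right)} = - 2 Y$
$B{\left(8 \left(-3\right) \right)} \left(-347 + v{\left(13,16 \right)}\right) = - 2 \cdot 8 \left(-3\right) \left(-347 + \left(16 + 13\right)\right) = \left(-2\right) \left(-24\right) \left(-347 + 29\right) = 48 \left(-318\right) = -15264$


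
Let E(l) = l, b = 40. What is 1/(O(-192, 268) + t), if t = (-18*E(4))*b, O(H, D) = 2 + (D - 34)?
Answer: -1/2644 ≈ -0.00037821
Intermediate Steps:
O(H, D) = -32 + D (O(H, D) = 2 + (-34 + D) = -32 + D)
t = -2880 (t = -18*4*40 = -72*40 = -2880)
1/(O(-192, 268) + t) = 1/((-32 + 268) - 2880) = 1/(236 - 2880) = 1/(-2644) = -1/2644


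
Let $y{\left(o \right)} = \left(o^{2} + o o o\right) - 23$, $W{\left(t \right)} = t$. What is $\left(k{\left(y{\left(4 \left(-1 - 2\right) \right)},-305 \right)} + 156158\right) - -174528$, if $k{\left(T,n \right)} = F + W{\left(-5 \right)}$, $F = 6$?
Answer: $330687$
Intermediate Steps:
$y{\left(o \right)} = -23 + o^{2} + o^{3}$ ($y{\left(o \right)} = \left(o^{2} + o^{2} o\right) - 23 = \left(o^{2} + o^{3}\right) - 23 = -23 + o^{2} + o^{3}$)
$k{\left(T,n \right)} = 1$ ($k{\left(T,n \right)} = 6 - 5 = 1$)
$\left(k{\left(y{\left(4 \left(-1 - 2\right) \right)},-305 \right)} + 156158\right) - -174528 = \left(1 + 156158\right) - -174528 = 156159 + 174528 = 330687$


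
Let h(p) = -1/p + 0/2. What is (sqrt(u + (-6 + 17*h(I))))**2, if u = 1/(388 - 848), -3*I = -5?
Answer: -7453/460 ≈ -16.202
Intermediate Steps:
I = 5/3 (I = -1/3*(-5) = 5/3 ≈ 1.6667)
h(p) = -1/p (h(p) = -1/p + 0*(1/2) = -1/p + 0 = -1/p)
u = -1/460 (u = 1/(-460) = -1/460 ≈ -0.0021739)
(sqrt(u + (-6 + 17*h(I))))**2 = (sqrt(-1/460 + (-6 + 17*(-1/5/3))))**2 = (sqrt(-1/460 + (-6 + 17*(-1*3/5))))**2 = (sqrt(-1/460 + (-6 + 17*(-3/5))))**2 = (sqrt(-1/460 + (-6 - 51/5)))**2 = (sqrt(-1/460 - 81/5))**2 = (sqrt(-7453/460))**2 = (I*sqrt(857095)/230)**2 = -7453/460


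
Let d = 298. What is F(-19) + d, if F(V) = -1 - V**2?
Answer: -64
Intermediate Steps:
F(-19) + d = (-1 - 1*(-19)**2) + 298 = (-1 - 1*361) + 298 = (-1 - 361) + 298 = -362 + 298 = -64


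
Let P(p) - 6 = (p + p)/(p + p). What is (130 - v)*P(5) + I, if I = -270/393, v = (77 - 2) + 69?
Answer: -12928/131 ≈ -98.687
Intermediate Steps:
P(p) = 7 (P(p) = 6 + (p + p)/(p + p) = 6 + (2*p)/((2*p)) = 6 + (2*p)*(1/(2*p)) = 6 + 1 = 7)
v = 144 (v = 75 + 69 = 144)
I = -90/131 (I = -270*1/393 = -90/131 ≈ -0.68702)
(130 - v)*P(5) + I = (130 - 1*144)*7 - 90/131 = (130 - 144)*7 - 90/131 = -14*7 - 90/131 = -98 - 90/131 = -12928/131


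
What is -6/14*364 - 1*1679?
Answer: -1835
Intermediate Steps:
-6/14*364 - 1*1679 = -6*1/14*364 - 1679 = -3/7*364 - 1679 = -156 - 1679 = -1835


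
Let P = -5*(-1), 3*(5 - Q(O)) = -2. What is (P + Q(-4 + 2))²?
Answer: 1024/9 ≈ 113.78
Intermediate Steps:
Q(O) = 17/3 (Q(O) = 5 - ⅓*(-2) = 5 + ⅔ = 17/3)
P = 5
(P + Q(-4 + 2))² = (5 + 17/3)² = (32/3)² = 1024/9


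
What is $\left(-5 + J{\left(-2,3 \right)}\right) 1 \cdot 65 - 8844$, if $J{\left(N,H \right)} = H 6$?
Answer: $-7999$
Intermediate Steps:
$J{\left(N,H \right)} = 6 H$
$\left(-5 + J{\left(-2,3 \right)}\right) 1 \cdot 65 - 8844 = \left(-5 + 6 \cdot 3\right) 1 \cdot 65 - 8844 = \left(-5 + 18\right) 1 \cdot 65 - 8844 = 13 \cdot 1 \cdot 65 - 8844 = 13 \cdot 65 - 8844 = 845 - 8844 = -7999$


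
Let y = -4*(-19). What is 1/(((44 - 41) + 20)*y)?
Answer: 1/1748 ≈ 0.00057208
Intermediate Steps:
y = 76
1/(((44 - 41) + 20)*y) = 1/(((44 - 41) + 20)*76) = 1/((3 + 20)*76) = 1/(23*76) = 1/1748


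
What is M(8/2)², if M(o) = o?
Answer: 16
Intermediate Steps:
M(8/2)² = (8/2)² = (8*(½))² = 4² = 16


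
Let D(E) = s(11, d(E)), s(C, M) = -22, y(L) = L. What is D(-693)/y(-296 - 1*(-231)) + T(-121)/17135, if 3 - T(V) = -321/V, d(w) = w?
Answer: 1824644/5390671 ≈ 0.33848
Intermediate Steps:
T(V) = 3 + 321/V (T(V) = 3 - (-321)/V = 3 + 321/V)
D(E) = -22
D(-693)/y(-296 - 1*(-231)) + T(-121)/17135 = -22/(-296 - 1*(-231)) + (3 + 321/(-121))/17135 = -22/(-296 + 231) + (3 + 321*(-1/121))*(1/17135) = -22/(-65) + (3 - 321/121)*(1/17135) = -22*(-1/65) + (42/121)*(1/17135) = 22/65 + 42/2073335 = 1824644/5390671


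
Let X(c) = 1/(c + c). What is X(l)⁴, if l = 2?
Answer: 1/256 ≈ 0.0039063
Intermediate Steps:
X(c) = 1/(2*c)
X(l)⁴ = ((½)/2)⁴ = ((½)*(½))⁴ = (¼)⁴ = 1/256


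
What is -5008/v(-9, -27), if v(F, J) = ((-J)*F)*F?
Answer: -5008/2187 ≈ -2.2899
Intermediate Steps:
v(F, J) = -J*F² (v(F, J) = (-F*J)*F = -J*F²)
-5008/v(-9, -27) = -5008/((-1*(-27)*(-9)²)) = -5008/((-1*(-27)*81)) = -5008/2187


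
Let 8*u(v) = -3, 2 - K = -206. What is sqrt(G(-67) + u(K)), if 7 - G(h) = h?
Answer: sqrt(1178)/4 ≈ 8.5805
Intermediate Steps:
K = 208 (K = 2 - 1*(-206) = 2 + 206 = 208)
G(h) = 7 - h
u(v) = -3/8 (u(v) = (1/8)*(-3) = -3/8)
sqrt(G(-67) + u(K)) = sqrt((7 - 1*(-67)) - 3/8) = sqrt((7 + 67) - 3/8) = sqrt(74 - 3/8) = sqrt(589/8) = sqrt(1178)/4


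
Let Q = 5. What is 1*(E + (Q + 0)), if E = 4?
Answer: 9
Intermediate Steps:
1*(E + (Q + 0)) = 1*(4 + (5 + 0)) = 1*(4 + 5) = 1*9 = 9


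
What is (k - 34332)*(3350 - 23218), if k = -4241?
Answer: 766368364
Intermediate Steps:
(k - 34332)*(3350 - 23218) = (-4241 - 34332)*(3350 - 23218) = -38573*(-19868) = 766368364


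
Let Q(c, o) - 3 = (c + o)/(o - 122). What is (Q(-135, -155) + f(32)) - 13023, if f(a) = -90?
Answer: -3631180/277 ≈ -13109.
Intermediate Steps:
Q(c, o) = 3 + (c + o)/(-122 + o) (Q(c, o) = 3 + (c + o)/(o - 122) = 3 + (c + o)/(-122 + o))
(Q(-135, -155) + f(32)) - 13023 = ((-366 - 135 + 4*(-155))/(-122 - 155) - 90) - 13023 = ((-366 - 135 - 620)/(-277) - 90) - 13023 = (-1/277*(-1121) - 90) - 13023 = (1121/277 - 90) - 13023 = -23809/277 - 13023 = -3631180/277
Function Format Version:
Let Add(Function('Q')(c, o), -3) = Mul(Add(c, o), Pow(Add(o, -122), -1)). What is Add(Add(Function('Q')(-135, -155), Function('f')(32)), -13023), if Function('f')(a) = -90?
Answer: Rational(-3631180, 277) ≈ -13109.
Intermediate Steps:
Function('Q')(c, o) = Add(3, Mul(Pow(Add(-122, o), -1), Add(c, o))) (Function('Q')(c, o) = Add(3, Mul(Add(c, o), Pow(Add(o, -122), -1))) = Add(3, Mul(Add(c, o), Pow(Add(-122, o), -1))) = Add(3, Mul(Pow(Add(-122, o), -1), Add(c, o))))
Add(Add(Function('Q')(-135, -155), Function('f')(32)), -13023) = Add(Add(Mul(Pow(Add(-122, -155), -1), Add(-366, -135, Mul(4, -155))), -90), -13023) = Add(Add(Mul(Pow(-277, -1), Add(-366, -135, -620)), -90), -13023) = Add(Add(Mul(Rational(-1, 277), -1121), -90), -13023) = Add(Add(Rational(1121, 277), -90), -13023) = Add(Rational(-23809, 277), -13023) = Rational(-3631180, 277)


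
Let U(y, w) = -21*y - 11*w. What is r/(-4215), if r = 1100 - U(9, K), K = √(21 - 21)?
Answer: -1289/4215 ≈ -0.30581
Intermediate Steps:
K = 0 (K = √0 = 0)
r = 1289 (r = 1100 - (-21*9 - 11*0) = 1100 - (-189 + 0) = 1100 - 1*(-189) = 1100 + 189 = 1289)
r/(-4215) = 1289/(-4215) = 1289*(-1/4215) = -1289/4215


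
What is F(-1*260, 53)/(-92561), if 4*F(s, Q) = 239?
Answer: -239/370244 ≈ -0.00064552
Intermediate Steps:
F(s, Q) = 239/4 (F(s, Q) = (¼)*239 = 239/4)
F(-1*260, 53)/(-92561) = (239/4)/(-92561) = (239/4)*(-1/92561) = -239/370244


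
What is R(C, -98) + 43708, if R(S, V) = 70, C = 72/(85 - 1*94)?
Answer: 43778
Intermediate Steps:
C = -8 (C = 72/(85 - 94) = 72/(-9) = 72*(-1/9) = -8)
R(C, -98) + 43708 = 70 + 43708 = 43778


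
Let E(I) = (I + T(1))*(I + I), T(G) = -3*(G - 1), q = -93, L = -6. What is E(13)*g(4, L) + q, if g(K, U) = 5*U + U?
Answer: -12261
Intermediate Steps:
g(K, U) = 6*U
T(G) = 3 - 3*G (T(G) = -3*(-1 + G) = 3 - 3*G)
E(I) = 2*I**2 (E(I) = (I + (3 - 3*1))*(I + I) = (I + (3 - 3))*(2*I) = (I + 0)*(2*I) = I*(2*I) = 2*I**2)
E(13)*g(4, L) + q = (2*13**2)*(6*(-6)) - 93 = (2*169)*(-36) - 93 = 338*(-36) - 93 = -12168 - 93 = -12261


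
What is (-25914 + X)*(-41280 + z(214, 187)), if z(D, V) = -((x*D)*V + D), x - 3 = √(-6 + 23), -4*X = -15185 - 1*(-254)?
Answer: 3583336575 + 1775298525*√17/2 ≈ 7.2432e+9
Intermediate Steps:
X = 14931/4 (X = -(-15185 - 1*(-254))/4 = -(-15185 + 254)/4 = -¼*(-14931) = 14931/4 ≈ 3732.8)
x = 3 + √17 (x = 3 + √(-6 + 23) = 3 + √17 ≈ 7.1231)
z(D, V) = -D - D*V*(3 + √17) (z(D, V) = -(((3 + √17)*D)*V + D) = -((D*(3 + √17))*V + D) = -(D*V*(3 + √17) + D) = -(D + D*V*(3 + √17)) = -D - D*V*(3 + √17))
(-25914 + X)*(-41280 + z(214, 187)) = (-25914 + 14931/4)*(-41280 - 1*214*(1 + 187*(3 + √17))) = -88725*(-41280 - 1*214*(1 + (561 + 187*√17)))/4 = -88725*(-41280 - 1*214*(562 + 187*√17))/4 = -88725*(-41280 + (-120268 - 40018*√17))/4 = -88725*(-161548 - 40018*√17)/4 = 3583336575 + 1775298525*√17/2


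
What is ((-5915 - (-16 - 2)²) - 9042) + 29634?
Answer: 14353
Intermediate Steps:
((-5915 - (-16 - 2)²) - 9042) + 29634 = ((-5915 - 1*(-18)²) - 9042) + 29634 = ((-5915 - 1*324) - 9042) + 29634 = ((-5915 - 324) - 9042) + 29634 = (-6239 - 9042) + 29634 = -15281 + 29634 = 14353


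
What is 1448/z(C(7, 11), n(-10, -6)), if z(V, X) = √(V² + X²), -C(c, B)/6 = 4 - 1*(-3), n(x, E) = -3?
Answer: 1448*√197/591 ≈ 34.389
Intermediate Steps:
C(c, B) = -42 (C(c, B) = -6*(4 - 1*(-3)) = -6*(4 + 3) = -6*7 = -42)
1448/z(C(7, 11), n(-10, -6)) = 1448/(√((-42)² + (-3)²)) = 1448/(√(1764 + 9)) = 1448/(√1773) = 1448/((3*√197)) = 1448*(√197/591) = 1448*√197/591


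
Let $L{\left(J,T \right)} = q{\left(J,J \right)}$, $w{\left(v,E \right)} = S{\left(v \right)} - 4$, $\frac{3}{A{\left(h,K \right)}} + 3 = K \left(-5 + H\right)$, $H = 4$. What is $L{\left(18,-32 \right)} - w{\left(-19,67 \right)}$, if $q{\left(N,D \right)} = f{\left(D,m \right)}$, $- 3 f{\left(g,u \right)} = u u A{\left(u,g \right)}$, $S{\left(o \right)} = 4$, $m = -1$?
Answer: $\frac{1}{21} \approx 0.047619$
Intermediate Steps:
$A{\left(h,K \right)} = \frac{3}{-3 - K}$ ($A{\left(h,K \right)} = \frac{3}{-3 + K \left(-5 + 4\right)} = \frac{3}{-3 + K \left(-1\right)} = \frac{3}{-3 - K}$)
$f{\left(g,u \right)} = \frac{u^{2}}{3 + g}$ ($f{\left(g,u \right)} = - \frac{u u \left(- \frac{3}{3 + g}\right)}{3} = - \frac{u^{2} \left(- \frac{3}{3 + g}\right)}{3} = - \frac{\left(-3\right) u^{2} \frac{1}{3 + g}}{3} = \frac{u^{2}}{3 + g}$)
$q{\left(N,D \right)} = \frac{1}{3 + D}$ ($q{\left(N,D \right)} = \frac{\left(-1\right)^{2}}{3 + D} = 1 \frac{1}{3 + D} = \frac{1}{3 + D}$)
$w{\left(v,E \right)} = 0$ ($w{\left(v,E \right)} = 4 - 4 = 0$)
$L{\left(J,T \right)} = \frac{1}{3 + J}$
$L{\left(18,-32 \right)} - w{\left(-19,67 \right)} = \frac{1}{3 + 18} - 0 = \frac{1}{21} + 0 = \frac{1}{21}$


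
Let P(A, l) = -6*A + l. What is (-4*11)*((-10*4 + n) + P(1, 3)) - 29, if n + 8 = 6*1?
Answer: 1951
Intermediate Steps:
P(A, l) = l - 6*A
n = -2 (n = -8 + 6*1 = -8 + 6 = -2)
(-4*11)*((-10*4 + n) + P(1, 3)) - 29 = (-4*11)*((-10*4 - 2) + (3 - 6*1)) - 29 = -44*((-40 - 2) + (3 - 6)) - 29 = -44*(-42 - 3) - 29 = -44*(-45) - 29 = 1980 - 29 = 1951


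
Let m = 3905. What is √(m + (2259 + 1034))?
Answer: √7198 ≈ 84.841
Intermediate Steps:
√(m + (2259 + 1034)) = √(3905 + (2259 + 1034)) = √(3905 + 3293) = √7198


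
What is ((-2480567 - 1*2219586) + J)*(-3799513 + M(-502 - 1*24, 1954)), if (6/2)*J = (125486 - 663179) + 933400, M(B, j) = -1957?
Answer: 52098203585440/3 ≈ 1.7366e+13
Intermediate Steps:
J = 395707/3 (J = ((125486 - 663179) + 933400)/3 = (-537693 + 933400)/3 = (1/3)*395707 = 395707/3 ≈ 1.3190e+5)
((-2480567 - 1*2219586) + J)*(-3799513 + M(-502 - 1*24, 1954)) = ((-2480567 - 1*2219586) + 395707/3)*(-3799513 - 1957) = ((-2480567 - 2219586) + 395707/3)*(-3801470) = (-4700153 + 395707/3)*(-3801470) = -13704752/3*(-3801470) = 52098203585440/3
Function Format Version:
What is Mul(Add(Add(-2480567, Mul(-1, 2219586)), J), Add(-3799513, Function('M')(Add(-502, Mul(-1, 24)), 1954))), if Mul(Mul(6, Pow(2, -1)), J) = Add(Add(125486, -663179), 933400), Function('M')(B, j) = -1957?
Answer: Rational(52098203585440, 3) ≈ 1.7366e+13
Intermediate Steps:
J = Rational(395707, 3) (J = Mul(Rational(1, 3), Add(Add(125486, -663179), 933400)) = Mul(Rational(1, 3), Add(-537693, 933400)) = Mul(Rational(1, 3), 395707) = Rational(395707, 3) ≈ 1.3190e+5)
Mul(Add(Add(-2480567, Mul(-1, 2219586)), J), Add(-3799513, Function('M')(Add(-502, Mul(-1, 24)), 1954))) = Mul(Add(Add(-2480567, Mul(-1, 2219586)), Rational(395707, 3)), Add(-3799513, -1957)) = Mul(Add(Add(-2480567, -2219586), Rational(395707, 3)), -3801470) = Mul(Add(-4700153, Rational(395707, 3)), -3801470) = Mul(Rational(-13704752, 3), -3801470) = Rational(52098203585440, 3)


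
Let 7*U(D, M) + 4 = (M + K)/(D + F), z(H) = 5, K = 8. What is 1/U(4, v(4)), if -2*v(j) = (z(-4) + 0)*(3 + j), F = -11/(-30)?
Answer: -917/809 ≈ -1.1335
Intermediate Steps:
F = 11/30 (F = -11*(-1/30) = 11/30 ≈ 0.36667)
v(j) = -15/2 - 5*j/2 (v(j) = -(5 + 0)*(3 + j)/2 = -5*(3 + j)/2 = -(15 + 5*j)/2 = -15/2 - 5*j/2)
U(D, M) = -4/7 + (8 + M)/(7*(11/30 + D)) (U(D, M) = -4/7 + ((M + 8)/(D + 11/30))/7 = -4/7 + ((8 + M)/(11/30 + D))/7 = -4/7 + (8 + M)/(7*(11/30 + D)))
1/U(4, v(4)) = 1/(2*(98 - 60*4 + 15*(-15/2 - 5/2*4))/(7*(11 + 30*4))) = 1/(2*(98 - 240 + 15*(-15/2 - 10))/(7*(11 + 120))) = 1/((2/7)*(98 - 240 + 15*(-35/2))/131) = 1/((2/7)*(1/131)*(98 - 240 - 525/2)) = 1/((2/7)*(1/131)*(-809/2)) = 1/(-809/917) = -917/809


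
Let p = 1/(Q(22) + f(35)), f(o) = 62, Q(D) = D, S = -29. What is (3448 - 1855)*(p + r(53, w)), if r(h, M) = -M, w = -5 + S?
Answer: 1517067/28 ≈ 54181.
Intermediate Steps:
w = -34 (w = -5 - 29 = -34)
p = 1/84 (p = 1/(22 + 62) = 1/84 ≈ 0.011905)
(3448 - 1855)*(p + r(53, w)) = (3448 - 1855)*(1/84 - 1*(-34)) = 1593*(1/84 + 34) = 1593*(2857/84) = 1517067/28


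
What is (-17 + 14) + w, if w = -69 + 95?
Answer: 23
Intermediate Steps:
w = 26
(-17 + 14) + w = (-17 + 14) + 26 = -3 + 26 = 23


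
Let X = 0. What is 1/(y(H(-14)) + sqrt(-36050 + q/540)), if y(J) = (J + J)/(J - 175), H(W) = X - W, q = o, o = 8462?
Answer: -24840/5146787621 - 1587*I*sqrt(291878070)/5146787621 ≈ -4.8263e-6 - 0.0052679*I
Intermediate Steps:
q = 8462
H(W) = -W (H(W) = 0 - W = -W)
y(J) = 2*J/(-175 + J) (y(J) = (2*J)/(-175 + J) = 2*J/(-175 + J))
1/(y(H(-14)) + sqrt(-36050 + q/540)) = 1/(2*(-1*(-14))/(-175 - 1*(-14)) + sqrt(-36050 + 8462/540)) = 1/(2*14/(-175 + 14) + sqrt(-36050 + 8462*(1/540))) = 1/(2*14/(-161) + sqrt(-36050 + 4231/270)) = 1/(2*14*(-1/161) + sqrt(-9729269/270)) = 1/(-4/23 + I*sqrt(291878070)/90)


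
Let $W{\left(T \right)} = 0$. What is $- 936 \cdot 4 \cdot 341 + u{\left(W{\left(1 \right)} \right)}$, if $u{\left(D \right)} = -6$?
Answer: $-1276710$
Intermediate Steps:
$- 936 \cdot 4 \cdot 341 + u{\left(W{\left(1 \right)} \right)} = - 936 \cdot 4 \cdot 341 - 6 = \left(-936\right) 1364 - 6 = -1276704 - 6 = -1276710$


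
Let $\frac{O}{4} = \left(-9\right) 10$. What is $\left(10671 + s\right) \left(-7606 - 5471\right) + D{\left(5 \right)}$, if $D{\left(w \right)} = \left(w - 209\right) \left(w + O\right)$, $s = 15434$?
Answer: $-341302665$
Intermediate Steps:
$O = -360$ ($O = 4 \left(\left(-9\right) 10\right) = 4 \left(-90\right) = -360$)
$D{\left(w \right)} = \left(-360 + w\right) \left(-209 + w\right)$ ($D{\left(w \right)} = \left(w - 209\right) \left(w - 360\right) = \left(-209 + w\right) \left(-360 + w\right) = \left(-360 + w\right) \left(-209 + w\right)$)
$\left(10671 + s\right) \left(-7606 - 5471\right) + D{\left(5 \right)} = \left(10671 + 15434\right) \left(-7606 - 5471\right) + \left(75240 + 5^{2} - 2845\right) = 26105 \left(-13077\right) + \left(75240 + 25 - 2845\right) = -341375085 + 72420 = -341302665$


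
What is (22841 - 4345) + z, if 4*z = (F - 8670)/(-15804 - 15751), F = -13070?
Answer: 116729343/6311 ≈ 18496.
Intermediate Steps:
z = 1087/6311 (z = ((-13070 - 8670)/(-15804 - 15751))/4 = (-21740/(-31555))/4 = (-21740*(-1/31555))/4 = (1/4)*(4348/6311) = 1087/6311 ≈ 0.17224)
(22841 - 4345) + z = (22841 - 4345) + 1087/6311 = 18496 + 1087/6311 = 116729343/6311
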